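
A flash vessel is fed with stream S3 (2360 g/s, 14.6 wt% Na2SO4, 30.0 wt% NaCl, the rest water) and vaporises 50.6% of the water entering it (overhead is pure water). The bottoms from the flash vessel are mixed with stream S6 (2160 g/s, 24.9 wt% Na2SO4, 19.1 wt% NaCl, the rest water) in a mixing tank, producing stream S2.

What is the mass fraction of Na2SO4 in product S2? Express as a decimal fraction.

Vapour removed = 0.506×0.554×2360 = 661.56 g/s; concentrate = 1698.4 g/s.
Na2SO4 reaching the mixer = 344.56 (from concentrate) + 2160×0.249 = 882.4 g/s.
Product flow = 1698.4 + 2160 = 3858.4 g/s; Na2SO4 fraction = 0.229.

0.229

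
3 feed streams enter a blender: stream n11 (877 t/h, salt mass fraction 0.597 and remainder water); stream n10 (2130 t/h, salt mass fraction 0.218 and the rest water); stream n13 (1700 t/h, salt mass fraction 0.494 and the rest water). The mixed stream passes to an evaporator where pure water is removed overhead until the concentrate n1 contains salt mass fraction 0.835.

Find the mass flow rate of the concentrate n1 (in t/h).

salt entering = 877×0.597 + 2130×0.218 + 1700×0.494 = 1827.7 t/h.
All salt reports to n1, so n1 = 1827.7/0.835 = 2188.9 t/h.

2189 t/h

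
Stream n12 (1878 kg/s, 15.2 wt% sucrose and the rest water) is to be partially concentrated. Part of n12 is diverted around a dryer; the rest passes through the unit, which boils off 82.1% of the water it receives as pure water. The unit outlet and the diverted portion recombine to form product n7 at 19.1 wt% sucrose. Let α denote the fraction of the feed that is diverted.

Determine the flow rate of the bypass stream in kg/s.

All 1878×0.152 = 285.46 kg/s of sucrose reaches n7, so n7 = 285.46/0.191 = 1494.5 kg/s and vapour = 383.47 kg/s.
The evaporator receives (1−α)·1878 of feed at 0.848 water and removes 0.821 of that water:
0.821×0.848×(1−α)×1878 = 383.47
(1−α) = 383.47/1307.5 = 0.2933;  α = 0.7067.
Bypass flow = 0.7067×1878 = 1327.2 kg/s.

1327 kg/s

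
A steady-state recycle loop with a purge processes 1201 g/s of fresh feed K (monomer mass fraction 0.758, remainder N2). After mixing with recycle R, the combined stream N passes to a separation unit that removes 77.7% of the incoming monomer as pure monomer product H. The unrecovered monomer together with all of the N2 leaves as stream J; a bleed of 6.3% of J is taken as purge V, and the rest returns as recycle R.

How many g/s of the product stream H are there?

894.2 g/s

monomer in N: m_A = 1201×0.758 + (1−0.063)·(1−0.777)·m_A, so m_A = 910.36/0.7910 = 1150.8 g/s.
Product H = 0.777×1150.8 = 894.19 g/s.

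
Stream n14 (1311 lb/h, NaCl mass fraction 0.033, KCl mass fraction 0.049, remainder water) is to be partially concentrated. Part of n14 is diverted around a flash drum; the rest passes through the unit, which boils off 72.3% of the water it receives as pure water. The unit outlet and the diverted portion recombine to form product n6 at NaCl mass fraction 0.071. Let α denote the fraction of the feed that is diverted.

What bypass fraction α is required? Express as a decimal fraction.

All 1311×0.033 = 43.263 lb/h of NaCl reaches n6, so n6 = 43.263/0.071 = 609.34 lb/h and vapour = 701.66 lb/h.
The evaporator receives (1−α)·1311 of feed at 0.918 water and removes 0.723 of that water:
0.723×0.918×(1−α)×1311 = 701.66
(1−α) = 701.66/870.13 = 0.8064;  α = 0.1936.

0.194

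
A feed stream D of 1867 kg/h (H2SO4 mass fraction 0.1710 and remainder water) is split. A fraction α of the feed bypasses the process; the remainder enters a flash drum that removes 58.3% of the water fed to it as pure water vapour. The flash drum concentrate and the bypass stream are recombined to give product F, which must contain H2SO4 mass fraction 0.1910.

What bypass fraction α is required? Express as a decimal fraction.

0.783

All 1867×0.171 = 319.26 kg/h of H2SO4 reaches F, so F = 319.26/0.191 = 1671.5 kg/h and vapour = 195.5 kg/h.
The evaporator receives (1−α)·1867 of feed at 0.829 water and removes 0.583 of that water:
0.583×0.829×(1−α)×1867 = 195.5
(1−α) = 195.5/902.33 = 0.2167;  α = 0.7833.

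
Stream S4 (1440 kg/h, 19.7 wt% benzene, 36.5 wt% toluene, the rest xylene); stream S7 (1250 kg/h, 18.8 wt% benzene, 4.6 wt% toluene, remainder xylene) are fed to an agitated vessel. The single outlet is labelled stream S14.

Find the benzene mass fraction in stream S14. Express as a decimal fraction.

0.1928

Total flow out = 1440 + 1250 = 2690 kg/h.
benzene in = 1440×0.197 + 1250×0.188 = 518.68 kg/h.
benzene mass fraction in S14 = 518.68/2690 = 0.1928.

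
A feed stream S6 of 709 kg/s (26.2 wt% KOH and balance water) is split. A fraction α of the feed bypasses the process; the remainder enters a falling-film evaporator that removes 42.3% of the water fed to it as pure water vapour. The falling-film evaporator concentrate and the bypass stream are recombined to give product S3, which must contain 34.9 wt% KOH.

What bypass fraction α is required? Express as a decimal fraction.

All 709×0.262 = 185.76 kg/s of KOH reaches S3, so S3 = 185.76/0.349 = 532.26 kg/s and vapour = 176.74 kg/s.
The evaporator receives (1−α)·709 of feed at 0.738 water and removes 0.423 of that water:
0.423×0.738×(1−α)×709 = 176.74
(1−α) = 176.74/221.33 = 0.7985;  α = 0.2015.

0.201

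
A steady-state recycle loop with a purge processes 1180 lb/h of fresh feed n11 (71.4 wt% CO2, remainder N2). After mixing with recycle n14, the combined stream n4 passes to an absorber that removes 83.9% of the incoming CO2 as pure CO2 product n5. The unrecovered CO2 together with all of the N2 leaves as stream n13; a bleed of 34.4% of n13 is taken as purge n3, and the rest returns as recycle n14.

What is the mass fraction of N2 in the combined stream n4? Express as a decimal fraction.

N2 enters only via n11 and leaves only via the purge: 1180×0.286 = 0.344×(N2 in n13), and the absorber passes all N2, so N2 in n4 = N2 in n13 = 981.05 lb/h.
CO2 in n4: m_A = 1180×0.714 + (1−0.344)·(1−0.839)·m_A, so m_A = 842.52/0.8944 = 942.01 lb/h.
n4 = 942.01 + 981.05 = 1923.1 lb/h.
N2 fraction in n4 = 981.05/1923.1 = 0.510.

0.510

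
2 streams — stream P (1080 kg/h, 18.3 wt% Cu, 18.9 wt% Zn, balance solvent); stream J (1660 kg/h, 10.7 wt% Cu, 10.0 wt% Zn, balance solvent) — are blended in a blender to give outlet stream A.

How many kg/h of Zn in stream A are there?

370.1 kg/h

Zn out = Zn in = 1080×0.189 + 1660×0.100 = 370.12 kg/h.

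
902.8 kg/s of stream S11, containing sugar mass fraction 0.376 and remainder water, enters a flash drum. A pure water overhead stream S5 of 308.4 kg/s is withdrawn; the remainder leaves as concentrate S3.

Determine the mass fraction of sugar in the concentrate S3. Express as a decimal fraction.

0.571

sugar is not removed: 902.8×0.376 = 339.45 kg/s of sugar enters S3.
Concentrate = 902.8 − 308.4 = 594.4 kg/s.
Mass fraction = 339.45/594.4 = 0.571.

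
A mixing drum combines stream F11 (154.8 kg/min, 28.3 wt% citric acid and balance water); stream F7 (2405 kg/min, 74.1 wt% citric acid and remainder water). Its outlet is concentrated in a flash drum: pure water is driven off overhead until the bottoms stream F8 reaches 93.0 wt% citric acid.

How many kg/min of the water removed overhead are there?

596.5 kg/min

citric acid entering = 154.8×0.283 + 2405×0.741 = 1825.9 kg/min.
All citric acid reports to F8, so F8 = 1825.9/0.930 = 1963.3 kg/min.
Total feed = 2559.8 kg/min; overhead = 2559.8 − 1963.3 = 596.45 kg/min.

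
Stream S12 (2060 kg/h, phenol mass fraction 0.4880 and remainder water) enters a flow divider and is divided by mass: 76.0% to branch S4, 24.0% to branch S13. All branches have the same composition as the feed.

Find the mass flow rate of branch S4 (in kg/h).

Branch S4 flow = 0.760×2060 = 1565.6 kg/h.

1566 kg/h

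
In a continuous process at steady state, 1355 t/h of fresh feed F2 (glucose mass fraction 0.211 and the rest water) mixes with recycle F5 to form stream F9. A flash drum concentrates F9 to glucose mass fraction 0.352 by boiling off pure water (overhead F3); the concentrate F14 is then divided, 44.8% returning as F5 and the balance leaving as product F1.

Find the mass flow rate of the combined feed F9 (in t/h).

2014 t/h

Overall glucose balance (none leaves overhead): glucose in fresh feed = glucose in product, i.e. 1355×0.211 = (1−0.448)·F14·0.352.
F14 = 285.9/(0.352×0.552) = 1471.4 t/h.
Recycle F5 = 0.448×1471.4 = 659.2 t/h.
Combined feed F9 = 1355 + 659.2 = 2014.2 t/h.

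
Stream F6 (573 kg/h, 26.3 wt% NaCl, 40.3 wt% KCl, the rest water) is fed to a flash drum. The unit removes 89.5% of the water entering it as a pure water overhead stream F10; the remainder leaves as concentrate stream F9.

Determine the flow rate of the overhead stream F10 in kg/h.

water entering = 573×0.334 = 191.38 kg/h; overhead removed = 0.895×191.38 = 171.29 kg/h.

171.3 kg/h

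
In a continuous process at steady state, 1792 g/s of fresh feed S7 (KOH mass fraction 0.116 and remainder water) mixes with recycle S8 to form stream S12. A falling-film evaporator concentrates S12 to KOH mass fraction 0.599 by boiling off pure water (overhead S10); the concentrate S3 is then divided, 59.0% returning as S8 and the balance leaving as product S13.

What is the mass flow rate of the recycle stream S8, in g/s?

499.4 g/s

Overall KOH balance (none leaves overhead): KOH in fresh feed = KOH in product, i.e. 1792×0.116 = (1−0.590)·S3·0.599.
S3 = 207.87/(0.599×0.410) = 846.42 g/s.
Recycle S8 = 0.590×846.42 = 499.39 g/s.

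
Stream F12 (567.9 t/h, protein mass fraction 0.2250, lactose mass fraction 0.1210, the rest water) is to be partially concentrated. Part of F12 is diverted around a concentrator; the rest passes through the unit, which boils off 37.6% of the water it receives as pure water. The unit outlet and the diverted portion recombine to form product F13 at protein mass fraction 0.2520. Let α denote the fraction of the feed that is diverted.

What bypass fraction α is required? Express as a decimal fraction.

0.564

All 567.9×0.225 = 127.78 t/h of protein reaches F13, so F13 = 127.78/0.252 = 507.05 t/h and vapour = 60.846 t/h.
The evaporator receives (1−α)·567.9 of feed at 0.654 water and removes 0.376 of that water:
0.376×0.654×(1−α)×567.9 = 60.846
(1−α) = 60.846/139.65 = 0.4357;  α = 0.5643.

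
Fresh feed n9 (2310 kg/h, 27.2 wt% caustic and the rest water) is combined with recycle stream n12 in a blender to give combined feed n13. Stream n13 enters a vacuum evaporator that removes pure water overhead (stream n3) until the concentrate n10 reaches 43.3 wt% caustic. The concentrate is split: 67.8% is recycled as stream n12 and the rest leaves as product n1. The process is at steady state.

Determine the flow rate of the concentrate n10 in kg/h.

Overall caustic balance (none leaves overhead): caustic in fresh feed = caustic in product, i.e. 2310×0.272 = (1−0.678)·n10·0.433.
n10 = 628.32/(0.433×0.322) = 4506.5 kg/h.

4506 kg/h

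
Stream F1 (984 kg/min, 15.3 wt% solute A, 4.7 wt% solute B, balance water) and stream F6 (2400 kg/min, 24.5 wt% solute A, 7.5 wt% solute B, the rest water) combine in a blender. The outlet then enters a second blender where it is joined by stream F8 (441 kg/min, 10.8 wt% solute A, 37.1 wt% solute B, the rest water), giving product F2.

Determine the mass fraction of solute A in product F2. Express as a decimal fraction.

Overall, product flow = 3825 kg/min.
solute A in = 984×0.153 + 2400×0.245 + 441×0.108 = 786.18 kg/min.
solute A fraction in F2 = 0.2055.

0.2055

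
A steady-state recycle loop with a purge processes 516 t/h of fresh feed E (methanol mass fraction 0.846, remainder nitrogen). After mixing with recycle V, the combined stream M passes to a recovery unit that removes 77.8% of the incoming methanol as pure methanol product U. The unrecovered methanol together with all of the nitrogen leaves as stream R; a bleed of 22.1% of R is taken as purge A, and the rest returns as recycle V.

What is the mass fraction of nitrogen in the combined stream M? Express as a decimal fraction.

nitrogen enters only via E and leaves only via the purge: 516×0.154 = 0.221×(nitrogen in R), and the recovery unit passes all nitrogen, so nitrogen in M = nitrogen in R = 359.57 t/h.
methanol in M: m_A = 516×0.846 + (1−0.221)·(1−0.778)·m_A, so m_A = 436.54/0.8271 = 527.82 t/h.
M = 527.82 + 359.57 = 887.38 t/h.
nitrogen fraction in M = 359.57/887.38 = 0.405.

0.405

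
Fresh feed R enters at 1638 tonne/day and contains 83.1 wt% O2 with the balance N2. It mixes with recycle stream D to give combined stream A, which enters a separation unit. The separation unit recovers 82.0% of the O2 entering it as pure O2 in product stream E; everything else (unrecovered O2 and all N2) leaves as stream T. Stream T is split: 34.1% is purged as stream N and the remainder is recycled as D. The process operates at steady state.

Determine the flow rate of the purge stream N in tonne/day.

N2 enters only via R and leaves only via the purge: 1638×0.169 = 0.341×(N2 in T), and the separation unit passes all N2, so N2 in A = N2 in T = 811.79 tonne/day.
O2 in A: m_A = 1638×0.831 + (1−0.341)·(1−0.820)·m_A, so m_A = 1361.2/0.8814 = 1544.4 tonne/day.
T = (1−0.820)×1544.4 + 811.79 = 1089.8 tonne/day.
Purge N = 0.341×1089.8 = 371.62 tonne/day.

371.6 tonne/day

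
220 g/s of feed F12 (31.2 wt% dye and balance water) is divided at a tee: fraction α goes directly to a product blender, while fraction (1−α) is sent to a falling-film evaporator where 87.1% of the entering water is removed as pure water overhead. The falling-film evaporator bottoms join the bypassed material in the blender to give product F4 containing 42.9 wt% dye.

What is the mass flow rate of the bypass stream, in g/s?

All 220×0.312 = 68.64 g/s of dye reaches F4, so F4 = 68.64/0.429 = 160 g/s and vapour = 60 g/s.
The evaporator receives (1−α)·220 of feed at 0.688 water and removes 0.871 of that water:
0.871×0.688×(1−α)×220 = 60
(1−α) = 60/131.83 = 0.4551;  α = 0.5449.
Bypass flow = 0.5449×220 = 119.87 g/s.

119.9 g/s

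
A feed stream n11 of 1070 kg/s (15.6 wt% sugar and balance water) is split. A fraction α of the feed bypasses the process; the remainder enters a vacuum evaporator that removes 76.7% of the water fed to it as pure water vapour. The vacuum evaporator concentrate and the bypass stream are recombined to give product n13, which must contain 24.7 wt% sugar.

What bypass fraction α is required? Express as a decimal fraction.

All 1070×0.156 = 166.92 kg/s of sugar reaches n13, so n13 = 166.92/0.247 = 675.79 kg/s and vapour = 394.21 kg/s.
The evaporator receives (1−α)·1070 of feed at 0.844 water and removes 0.767 of that water:
0.767×0.844×(1−α)×1070 = 394.21
(1−α) = 394.21/692.66 = 0.5691;  α = 0.4309.

0.431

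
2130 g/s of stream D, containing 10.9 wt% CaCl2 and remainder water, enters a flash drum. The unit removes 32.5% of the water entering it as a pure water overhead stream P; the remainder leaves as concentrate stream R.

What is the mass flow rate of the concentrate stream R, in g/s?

1513 g/s

water entering = 2130×0.891 = 1897.8 g/s; overhead removed = 0.325×1897.8 = 616.79 g/s.
Concentrate = 2130 − 616.79 = 1513.2 g/s.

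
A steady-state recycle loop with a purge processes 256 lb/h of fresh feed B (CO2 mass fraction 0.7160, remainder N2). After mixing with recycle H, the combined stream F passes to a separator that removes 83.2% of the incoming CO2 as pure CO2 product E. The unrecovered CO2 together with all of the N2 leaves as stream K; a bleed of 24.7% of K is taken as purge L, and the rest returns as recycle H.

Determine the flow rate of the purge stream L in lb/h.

N2 enters only via B and leaves only via the purge: 256×0.284 = 0.247×(N2 in K), and the separator passes all N2, so N2 in F = N2 in K = 294.35 lb/h.
CO2 in F: m_A = 256×0.716 + (1−0.247)·(1−0.832)·m_A, so m_A = 183.3/0.8735 = 209.84 lb/h.
K = (1−0.832)×209.84 + 294.35 = 329.6 lb/h.
Purge L = 0.247×329.6 = 81.412 lb/h.

81.41 lb/h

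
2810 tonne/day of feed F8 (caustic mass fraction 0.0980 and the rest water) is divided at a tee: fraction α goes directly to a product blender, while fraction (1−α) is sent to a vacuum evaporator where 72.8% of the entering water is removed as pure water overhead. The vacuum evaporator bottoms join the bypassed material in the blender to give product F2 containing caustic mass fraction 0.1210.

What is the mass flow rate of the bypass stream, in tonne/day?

1997 tonne/day

All 2810×0.098 = 275.38 tonne/day of caustic reaches F2, so F2 = 275.38/0.121 = 2275.9 tonne/day and vapour = 534.13 tonne/day.
The evaporator receives (1−α)·2810 of feed at 0.902 water and removes 0.728 of that water:
0.728×0.902×(1−α)×2810 = 534.13
(1−α) = 534.13/1845.2 = 0.2895;  α = 0.7105.
Bypass flow = 0.7105×2810 = 1996.6 tonne/day.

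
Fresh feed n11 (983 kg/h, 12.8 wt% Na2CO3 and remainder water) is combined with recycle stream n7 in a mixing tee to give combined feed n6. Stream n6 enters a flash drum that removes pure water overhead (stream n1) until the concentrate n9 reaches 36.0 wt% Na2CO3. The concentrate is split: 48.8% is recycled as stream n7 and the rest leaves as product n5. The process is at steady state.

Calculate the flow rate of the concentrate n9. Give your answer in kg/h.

Overall Na2CO3 balance (none leaves overhead): Na2CO3 in fresh feed = Na2CO3 in product, i.e. 983×0.128 = (1−0.488)·n9·0.360.
n9 = 125.82/(0.360×0.512) = 682.64 kg/h.

682.6 kg/h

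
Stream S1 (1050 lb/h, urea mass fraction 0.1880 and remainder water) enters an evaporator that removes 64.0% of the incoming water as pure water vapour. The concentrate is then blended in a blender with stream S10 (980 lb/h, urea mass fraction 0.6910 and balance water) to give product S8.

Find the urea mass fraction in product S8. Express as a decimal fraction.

Vapour removed = 0.640×0.812×1050 = 545.66 lb/h; concentrate = 504.34 lb/h.
urea reaching the mixer = 197.4 (from concentrate) + 980×0.691 = 874.58 lb/h.
Product flow = 504.34 + 980 = 1484.3 lb/h; urea fraction = 0.5892.

0.5892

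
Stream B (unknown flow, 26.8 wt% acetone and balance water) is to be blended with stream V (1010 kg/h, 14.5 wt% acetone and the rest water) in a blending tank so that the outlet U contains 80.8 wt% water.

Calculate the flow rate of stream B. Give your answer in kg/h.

Let B be the unknown flow. Total out = 1010 + B.
water balance: 863.55 + 0.732·B = 0.808·(1010 + B)
(0.732 − 0.808)·B = 0.808×1010 − 863.55 = -47.47
B = -47.47 / -0.076 = 624.61 kg/h

624.6 kg/h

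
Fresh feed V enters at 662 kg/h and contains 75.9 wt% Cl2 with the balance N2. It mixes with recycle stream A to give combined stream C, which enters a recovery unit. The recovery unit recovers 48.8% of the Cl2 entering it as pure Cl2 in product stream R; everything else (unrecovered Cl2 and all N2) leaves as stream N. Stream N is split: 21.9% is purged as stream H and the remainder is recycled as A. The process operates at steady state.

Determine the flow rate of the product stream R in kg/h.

408.6 kg/h

Cl2 in C: m_A = 662×0.759 + (1−0.219)·(1−0.488)·m_A, so m_A = 502.46/0.6001 = 837.25 kg/h.
Product R = 0.488×837.25 = 408.58 kg/h.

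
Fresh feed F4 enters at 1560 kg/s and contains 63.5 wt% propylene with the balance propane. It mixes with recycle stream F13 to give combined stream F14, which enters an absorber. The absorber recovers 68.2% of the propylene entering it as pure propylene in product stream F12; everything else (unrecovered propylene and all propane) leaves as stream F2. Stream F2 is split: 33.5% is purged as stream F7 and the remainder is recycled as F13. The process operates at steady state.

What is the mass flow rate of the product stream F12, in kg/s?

propylene in F14: m_A = 1560×0.635 + (1−0.335)·(1−0.682)·m_A, so m_A = 990.6/0.7885 = 1256.3 kg/s.
Product F12 = 0.682×1256.3 = 856.77 kg/s.

856.8 kg/s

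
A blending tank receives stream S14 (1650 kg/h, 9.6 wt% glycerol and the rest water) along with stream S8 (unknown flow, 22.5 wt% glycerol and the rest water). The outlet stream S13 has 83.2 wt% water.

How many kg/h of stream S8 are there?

Let S8 be the unknown flow. Total out = 1650 + S8.
water balance: 1491.6 + 0.775·S8 = 0.832·(1650 + S8)
(0.775 − 0.832)·S8 = 0.832×1650 − 1491.6 = -118.8
S8 = -118.8 / -0.057 = 2084.2 kg/h

2084 kg/h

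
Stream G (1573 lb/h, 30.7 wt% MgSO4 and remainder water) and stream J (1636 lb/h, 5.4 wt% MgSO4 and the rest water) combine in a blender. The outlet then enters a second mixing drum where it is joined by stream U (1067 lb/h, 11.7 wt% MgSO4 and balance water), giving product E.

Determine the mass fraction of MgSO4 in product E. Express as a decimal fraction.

Overall, product flow = 4276 lb/h.
MgSO4 in = 1573×0.307 + 1636×0.054 + 1067×0.117 = 696.09 lb/h.
MgSO4 fraction in E = 0.1628.

0.1628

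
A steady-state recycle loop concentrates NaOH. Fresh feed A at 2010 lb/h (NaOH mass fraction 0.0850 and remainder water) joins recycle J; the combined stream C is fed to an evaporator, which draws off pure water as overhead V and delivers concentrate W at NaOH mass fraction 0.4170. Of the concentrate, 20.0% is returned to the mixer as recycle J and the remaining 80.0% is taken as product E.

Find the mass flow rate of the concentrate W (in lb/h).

512.1 lb/h

Overall NaOH balance (none leaves overhead): NaOH in fresh feed = NaOH in product, i.e. 2010×0.085 = (1−0.200)·W·0.417.
W = 170.85/(0.417×0.800) = 512.14 lb/h.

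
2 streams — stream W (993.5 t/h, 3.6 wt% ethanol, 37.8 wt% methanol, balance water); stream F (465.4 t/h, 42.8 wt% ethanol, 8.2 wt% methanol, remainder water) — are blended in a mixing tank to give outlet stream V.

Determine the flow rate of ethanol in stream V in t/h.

235 t/h

ethanol out = ethanol in = 993.5×0.036 + 465.4×0.428 = 234.96 t/h.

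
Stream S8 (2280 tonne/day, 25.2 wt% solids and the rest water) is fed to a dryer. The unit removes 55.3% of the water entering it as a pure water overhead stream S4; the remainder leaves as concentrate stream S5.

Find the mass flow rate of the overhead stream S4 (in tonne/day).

943.1 tonne/day

water entering = 2280×0.748 = 1705.4 tonne/day; overhead removed = 0.553×1705.4 = 943.11 tonne/day.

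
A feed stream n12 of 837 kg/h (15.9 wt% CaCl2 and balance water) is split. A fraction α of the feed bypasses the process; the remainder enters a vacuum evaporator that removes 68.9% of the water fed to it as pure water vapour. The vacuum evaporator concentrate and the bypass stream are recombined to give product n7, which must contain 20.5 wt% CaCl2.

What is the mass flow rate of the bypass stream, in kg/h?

All 837×0.159 = 133.08 kg/h of CaCl2 reaches n7, so n7 = 133.08/0.205 = 649.19 kg/h and vapour = 187.81 kg/h.
The evaporator receives (1−α)·837 of feed at 0.841 water and removes 0.689 of that water:
0.689×0.841×(1−α)×837 = 187.81
(1−α) = 187.81/485 = 0.3872;  α = 0.6128.
Bypass flow = 0.6128×837 = 512.87 kg/h.

512.9 kg/h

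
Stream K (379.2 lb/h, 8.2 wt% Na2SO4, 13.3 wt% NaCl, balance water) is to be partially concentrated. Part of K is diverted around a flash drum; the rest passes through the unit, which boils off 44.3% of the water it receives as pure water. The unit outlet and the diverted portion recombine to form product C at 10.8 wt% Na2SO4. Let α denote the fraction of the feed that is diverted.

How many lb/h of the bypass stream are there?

All 379.2×0.082 = 31.094 lb/h of Na2SO4 reaches C, so C = 31.094/0.108 = 287.91 lb/h and vapour = 91.289 lb/h.
The evaporator receives (1−α)·379.2 of feed at 0.785 water and removes 0.443 of that water:
0.443×0.785×(1−α)×379.2 = 91.289
(1−α) = 91.289/131.87 = 0.6923;  α = 0.3077.
Bypass flow = 0.3077×379.2 = 116.69 lb/h.

116.7 lb/h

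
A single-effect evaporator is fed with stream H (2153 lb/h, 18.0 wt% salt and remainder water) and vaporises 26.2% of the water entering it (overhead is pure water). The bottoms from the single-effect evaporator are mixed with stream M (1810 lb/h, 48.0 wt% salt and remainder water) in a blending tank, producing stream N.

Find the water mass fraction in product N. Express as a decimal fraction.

0.641

Vapour removed = 0.262×0.820×2153 = 462.55 lb/h; concentrate = 1690.4 lb/h.
water reaching the mixer = 1302.9 (from concentrate) + 1810×0.520 = 2244.1 lb/h.
Product flow = 1690.4 + 1810 = 3500.4 lb/h; water fraction = 0.641.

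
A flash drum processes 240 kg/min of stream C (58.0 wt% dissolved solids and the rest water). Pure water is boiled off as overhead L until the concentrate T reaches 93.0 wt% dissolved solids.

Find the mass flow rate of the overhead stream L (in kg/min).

90.32 kg/min

dissolved solids is conserved: 240×0.580 = 139.2 kg/min all reports to the concentrate.
Concentrate = 139.2/(target fraction) = 149.68 kg/min.
Overhead = 240 − 149.68 = 90.323 kg/min.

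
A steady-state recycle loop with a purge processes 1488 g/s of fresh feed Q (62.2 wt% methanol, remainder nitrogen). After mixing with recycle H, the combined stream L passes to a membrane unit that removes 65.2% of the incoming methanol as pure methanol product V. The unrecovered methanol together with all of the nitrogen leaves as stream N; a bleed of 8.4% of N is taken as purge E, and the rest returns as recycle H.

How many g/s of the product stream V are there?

methanol in L: m_A = 1488×0.622 + (1−0.084)·(1−0.652)·m_A, so m_A = 925.54/0.6812 = 1358.6 g/s.
Product V = 0.652×1358.6 = 885.82 g/s.

885.8 g/s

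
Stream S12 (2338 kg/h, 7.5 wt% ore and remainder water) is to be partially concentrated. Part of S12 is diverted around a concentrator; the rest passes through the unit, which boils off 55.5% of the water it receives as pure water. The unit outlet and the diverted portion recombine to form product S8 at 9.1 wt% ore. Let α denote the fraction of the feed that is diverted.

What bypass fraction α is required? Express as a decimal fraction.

All 2338×0.075 = 175.35 kg/h of ore reaches S8, so S8 = 175.35/0.091 = 1926.9 kg/h and vapour = 411.08 kg/h.
The evaporator receives (1−α)·2338 of feed at 0.925 water and removes 0.555 of that water:
0.555×0.925×(1−α)×2338 = 411.08
(1−α) = 411.08/1200.3 = 0.3425;  α = 0.6575.

0.658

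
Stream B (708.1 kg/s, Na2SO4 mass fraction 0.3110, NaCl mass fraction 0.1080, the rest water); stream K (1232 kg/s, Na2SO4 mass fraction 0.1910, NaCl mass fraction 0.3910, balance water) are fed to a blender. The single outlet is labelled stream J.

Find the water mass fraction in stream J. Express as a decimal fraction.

Total flow out = 708.1 + 1232 = 1940.1 kg/s.
water in = 708.1×0.581 + 1232×0.418 = 926.38 kg/s.
water mass fraction in J = 926.38/1940.1 = 0.4775.

0.4775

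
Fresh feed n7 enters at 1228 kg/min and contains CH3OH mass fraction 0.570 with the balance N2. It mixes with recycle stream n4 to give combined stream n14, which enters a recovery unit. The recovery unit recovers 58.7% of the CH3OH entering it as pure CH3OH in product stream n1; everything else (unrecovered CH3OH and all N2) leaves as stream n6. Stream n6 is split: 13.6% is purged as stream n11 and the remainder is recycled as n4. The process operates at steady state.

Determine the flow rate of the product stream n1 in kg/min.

638.8 kg/min

CH3OH in n14: m_A = 1228×0.570 + (1−0.136)·(1−0.587)·m_A, so m_A = 699.96/0.6432 = 1088.3 kg/min.
Product n1 = 0.587×1088.3 = 638.83 kg/min.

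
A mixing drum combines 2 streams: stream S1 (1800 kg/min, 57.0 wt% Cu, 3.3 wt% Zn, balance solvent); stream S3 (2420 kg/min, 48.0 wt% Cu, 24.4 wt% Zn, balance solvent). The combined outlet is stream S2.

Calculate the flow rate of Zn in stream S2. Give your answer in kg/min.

649.9 kg/min

Zn out = Zn in = 1800×0.033 + 2420×0.244 = 649.88 kg/min.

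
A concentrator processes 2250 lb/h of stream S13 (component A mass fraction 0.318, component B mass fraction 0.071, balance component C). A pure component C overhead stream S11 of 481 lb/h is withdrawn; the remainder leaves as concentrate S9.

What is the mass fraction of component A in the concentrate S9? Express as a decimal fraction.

0.404

component A is not removed: 2250×0.318 = 715.5 lb/h of component A enters S9.
Concentrate = 2250 − 481 = 1769 lb/h.
Mass fraction = 715.5/1769 = 0.404.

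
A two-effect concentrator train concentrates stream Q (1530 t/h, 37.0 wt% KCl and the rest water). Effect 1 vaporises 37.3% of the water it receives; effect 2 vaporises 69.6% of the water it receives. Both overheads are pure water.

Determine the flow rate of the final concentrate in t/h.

water in feed = 1530×0.630 = 963.9 t/h.
After stage 1: water left = (1−0.373)×963.9 = 604.37; stream total = 1170.5 t/h.
After stage 2: water left = (1−0.696)×604.37 = 183.73; final concentrate = 749.83 t/h.

749.8 t/h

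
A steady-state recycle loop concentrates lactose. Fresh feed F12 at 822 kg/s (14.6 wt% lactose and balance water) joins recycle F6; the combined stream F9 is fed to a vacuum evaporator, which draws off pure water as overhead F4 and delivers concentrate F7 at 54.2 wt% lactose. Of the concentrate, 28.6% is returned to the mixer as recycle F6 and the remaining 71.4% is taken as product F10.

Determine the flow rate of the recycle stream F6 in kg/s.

88.69 kg/s

Overall lactose balance (none leaves overhead): lactose in fresh feed = lactose in product, i.e. 822×0.146 = (1−0.286)·F7·0.542.
F7 = 120.01/(0.542×0.714) = 310.12 kg/s.
Recycle F6 = 0.286×310.12 = 88.694 kg/s.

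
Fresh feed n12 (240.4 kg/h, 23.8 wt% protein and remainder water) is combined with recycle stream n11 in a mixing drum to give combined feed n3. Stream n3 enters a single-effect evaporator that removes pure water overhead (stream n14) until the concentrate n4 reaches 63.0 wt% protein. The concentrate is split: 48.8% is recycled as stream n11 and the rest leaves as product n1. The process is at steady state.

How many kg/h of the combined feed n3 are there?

327 kg/h

Overall protein balance (none leaves overhead): protein in fresh feed = protein in product, i.e. 240.4×0.238 = (1−0.488)·n4·0.630.
n4 = 57.215/(0.630×0.512) = 177.38 kg/h.
Recycle n11 = 0.488×177.38 = 86.561 kg/h.
Combined feed n3 = 240.4 + 86.561 = 326.96 kg/h.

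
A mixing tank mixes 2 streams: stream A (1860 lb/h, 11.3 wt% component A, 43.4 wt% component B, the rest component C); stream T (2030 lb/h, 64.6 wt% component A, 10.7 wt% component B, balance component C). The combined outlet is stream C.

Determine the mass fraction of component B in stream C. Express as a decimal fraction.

0.263

Total flow out = 1860 + 2030 = 3890 lb/h.
component B in = 1860×0.434 + 2030×0.107 = 1024.5 lb/h.
component B mass fraction in C = 1024.5/3890 = 0.263.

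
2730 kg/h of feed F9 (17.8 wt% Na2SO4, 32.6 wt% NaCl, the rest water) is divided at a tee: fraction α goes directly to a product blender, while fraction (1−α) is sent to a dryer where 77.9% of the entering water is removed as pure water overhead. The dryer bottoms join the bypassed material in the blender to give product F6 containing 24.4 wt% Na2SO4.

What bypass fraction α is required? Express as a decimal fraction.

0.300

All 2730×0.178 = 485.94 kg/h of Na2SO4 reaches F6, so F6 = 485.94/0.244 = 1991.6 kg/h and vapour = 738.44 kg/h.
The evaporator receives (1−α)·2730 of feed at 0.496 water and removes 0.779 of that water:
0.779×0.496×(1−α)×2730 = 738.44
(1−α) = 738.44/1054.8 = 0.7001;  α = 0.2999.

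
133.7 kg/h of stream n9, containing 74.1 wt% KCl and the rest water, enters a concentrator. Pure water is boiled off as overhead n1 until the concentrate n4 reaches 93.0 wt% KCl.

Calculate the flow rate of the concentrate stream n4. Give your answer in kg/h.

KCl is conserved: 133.7×0.741 = 99.072 kg/h all reports to the concentrate.
Concentrate = 99.072/(target fraction) = 106.53 kg/h.

106.5 kg/h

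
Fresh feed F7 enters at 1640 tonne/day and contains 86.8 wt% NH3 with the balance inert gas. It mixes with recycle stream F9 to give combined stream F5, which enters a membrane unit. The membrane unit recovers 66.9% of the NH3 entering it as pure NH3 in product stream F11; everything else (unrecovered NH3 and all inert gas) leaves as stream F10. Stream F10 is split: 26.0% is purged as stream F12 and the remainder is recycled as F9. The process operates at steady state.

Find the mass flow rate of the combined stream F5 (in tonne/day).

2718 tonne/day

inert gas enters only via F7 and leaves only via the purge: 1640×0.132 = 0.260×(inert gas in F10), and the membrane unit passes all inert gas, so inert gas in F5 = inert gas in F10 = 832.62 tonne/day.
NH3 in F5: m_A = 1640×0.868 + (1−0.260)·(1−0.669)·m_A, so m_A = 1423.5/0.7551 = 1885.3 tonne/day.
F5 = 1885.3 + 832.62 = 2717.9 tonne/day.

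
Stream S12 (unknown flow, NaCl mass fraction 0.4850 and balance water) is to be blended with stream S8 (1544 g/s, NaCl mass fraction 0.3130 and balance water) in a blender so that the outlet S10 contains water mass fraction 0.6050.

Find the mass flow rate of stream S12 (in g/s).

Let S12 be the unknown flow. Total out = 1544 + S12.
water balance: 1060.7 + 0.515·S12 = 0.605·(1544 + S12)
(0.515 − 0.605)·S12 = 0.605×1544 − 1060.7 = -126.61
S12 = -126.61 / -0.090 = 1406.8 g/s

1407 g/s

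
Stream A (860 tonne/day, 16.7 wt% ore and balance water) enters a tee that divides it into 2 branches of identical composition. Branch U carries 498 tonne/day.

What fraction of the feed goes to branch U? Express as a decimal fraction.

0.579

Fraction to U = 498/860 = 0.5791.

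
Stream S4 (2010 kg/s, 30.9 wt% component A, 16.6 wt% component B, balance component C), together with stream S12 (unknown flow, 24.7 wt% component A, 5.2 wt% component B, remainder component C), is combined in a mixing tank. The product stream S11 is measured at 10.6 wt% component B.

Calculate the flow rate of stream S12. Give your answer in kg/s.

Let S12 be the unknown flow. Total out = 2010 + S12.
component B balance: 333.66 + 0.052·S12 = 0.106·(2010 + S12)
(0.052 − 0.106)·S12 = 0.106×2010 − 333.66 = -120.6
S12 = -120.6 / -0.054 = 2233.3 kg/s

2233 kg/s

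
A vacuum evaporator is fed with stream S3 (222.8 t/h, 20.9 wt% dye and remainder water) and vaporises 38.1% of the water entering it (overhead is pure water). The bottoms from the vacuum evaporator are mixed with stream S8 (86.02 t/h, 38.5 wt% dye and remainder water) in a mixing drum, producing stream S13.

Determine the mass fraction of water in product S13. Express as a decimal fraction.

Vapour removed = 0.381×0.791×222.8 = 67.145 t/h; concentrate = 155.65 t/h.
water reaching the mixer = 109.09 (from concentrate) + 86.02×0.615 = 161.99 t/h.
Product flow = 155.65 + 86.02 = 241.67 t/h; water fraction = 0.670.

0.670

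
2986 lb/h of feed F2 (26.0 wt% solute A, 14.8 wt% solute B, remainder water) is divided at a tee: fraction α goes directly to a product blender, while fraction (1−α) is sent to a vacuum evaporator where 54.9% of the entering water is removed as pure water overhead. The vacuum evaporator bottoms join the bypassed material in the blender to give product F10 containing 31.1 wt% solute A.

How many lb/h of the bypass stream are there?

1479 lb/h

All 2986×0.260 = 776.36 lb/h of solute A reaches F10, so F10 = 776.36/0.311 = 2496.3 lb/h and vapour = 489.67 lb/h.
The evaporator receives (1−α)·2986 of feed at 0.592 water and removes 0.549 of that water:
0.549×0.592×(1−α)×2986 = 489.67
(1−α) = 489.67/970.47 = 0.5046;  α = 0.4954.
Bypass flow = 0.4954×2986 = 1479.4 lb/h.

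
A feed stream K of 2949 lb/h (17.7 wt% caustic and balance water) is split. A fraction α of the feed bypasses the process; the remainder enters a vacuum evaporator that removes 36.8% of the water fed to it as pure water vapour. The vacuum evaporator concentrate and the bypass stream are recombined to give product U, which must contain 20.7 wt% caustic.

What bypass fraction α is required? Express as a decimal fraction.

0.521

All 2949×0.177 = 521.97 lb/h of caustic reaches U, so U = 521.97/0.207 = 2521.6 lb/h and vapour = 427.39 lb/h.
The evaporator receives (1−α)·2949 of feed at 0.823 water and removes 0.368 of that water:
0.368×0.823×(1−α)×2949 = 427.39
(1−α) = 427.39/893.15 = 0.4785;  α = 0.5215.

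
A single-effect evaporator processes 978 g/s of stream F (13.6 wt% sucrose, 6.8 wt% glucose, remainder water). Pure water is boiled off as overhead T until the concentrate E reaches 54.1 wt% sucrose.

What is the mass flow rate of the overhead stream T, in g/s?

732.1 g/s

sucrose is conserved: 978×0.136 = 133.01 g/s all reports to the concentrate.
Concentrate = 133.01/(target fraction) = 245.86 g/s.
Overhead = 978 − 245.86 = 732.14 g/s.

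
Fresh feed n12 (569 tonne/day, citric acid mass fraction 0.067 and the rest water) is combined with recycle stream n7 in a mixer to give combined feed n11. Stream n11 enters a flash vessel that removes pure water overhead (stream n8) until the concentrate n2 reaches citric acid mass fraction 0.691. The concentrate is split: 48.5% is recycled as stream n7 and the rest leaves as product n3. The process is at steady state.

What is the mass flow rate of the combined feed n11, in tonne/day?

621 tonne/day

Overall citric acid balance (none leaves overhead): citric acid in fresh feed = citric acid in product, i.e. 569×0.067 = (1−0.485)·n2·0.691.
n2 = 38.123/(0.691×0.515) = 107.13 tonne/day.
Recycle n7 = 0.485×107.13 = 51.957 tonne/day.
Combined feed n11 = 569 + 51.957 = 620.96 tonne/day.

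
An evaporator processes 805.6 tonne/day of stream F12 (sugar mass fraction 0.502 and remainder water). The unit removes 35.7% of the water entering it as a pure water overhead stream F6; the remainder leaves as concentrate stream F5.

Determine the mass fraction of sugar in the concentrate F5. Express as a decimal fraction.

sugar is not removed: 805.6×0.502 = 404.41 tonne/day of sugar enters F5.
water entering = 805.6×0.498 = 401.19 tonne/day; overhead removed = 0.357×401.19 = 143.22 tonne/day.
Concentrate = 805.6 − 143.22 = 662.38 tonne/day.
Mass fraction = 404.41/662.38 = 0.611.

0.611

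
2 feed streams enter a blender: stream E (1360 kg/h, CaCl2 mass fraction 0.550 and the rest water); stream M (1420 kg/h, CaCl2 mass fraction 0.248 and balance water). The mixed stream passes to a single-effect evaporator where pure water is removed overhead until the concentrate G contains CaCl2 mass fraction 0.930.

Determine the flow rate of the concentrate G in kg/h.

CaCl2 entering = 1360×0.550 + 1420×0.248 = 1100.2 kg/h.
All CaCl2 reports to G, so G = 1100.2/0.930 = 1183 kg/h.

1183 kg/h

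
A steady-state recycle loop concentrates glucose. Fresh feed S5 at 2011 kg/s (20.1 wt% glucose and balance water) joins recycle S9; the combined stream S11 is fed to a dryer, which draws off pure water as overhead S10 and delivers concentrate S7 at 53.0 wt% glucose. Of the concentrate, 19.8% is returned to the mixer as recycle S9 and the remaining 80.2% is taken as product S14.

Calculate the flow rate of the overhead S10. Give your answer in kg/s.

Overall glucose balance (none leaves overhead): glucose in fresh feed = glucose in product, i.e. 2011×0.201 = (1−0.198)·S7·0.530.
S7 = 404.21/(0.530×0.802) = 950.95 kg/s.
Recycle S9 = 0.198×950.95 = 188.29 kg/s.
Combined feed S11 = 2011 + 188.29 = 2199.3 kg/s.
Overhead S10 = S11 − S7 = 2199.3 − 950.95 = 1248.3 kg/s.

1248 kg/s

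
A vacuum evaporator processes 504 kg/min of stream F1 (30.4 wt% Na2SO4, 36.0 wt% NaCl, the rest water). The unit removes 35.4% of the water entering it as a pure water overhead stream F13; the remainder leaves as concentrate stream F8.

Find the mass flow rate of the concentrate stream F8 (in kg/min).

water entering = 504×0.336 = 169.34 kg/min; overhead removed = 0.354×169.34 = 59.948 kg/min.
Concentrate = 504 − 59.948 = 444.05 kg/min.

444.1 kg/min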